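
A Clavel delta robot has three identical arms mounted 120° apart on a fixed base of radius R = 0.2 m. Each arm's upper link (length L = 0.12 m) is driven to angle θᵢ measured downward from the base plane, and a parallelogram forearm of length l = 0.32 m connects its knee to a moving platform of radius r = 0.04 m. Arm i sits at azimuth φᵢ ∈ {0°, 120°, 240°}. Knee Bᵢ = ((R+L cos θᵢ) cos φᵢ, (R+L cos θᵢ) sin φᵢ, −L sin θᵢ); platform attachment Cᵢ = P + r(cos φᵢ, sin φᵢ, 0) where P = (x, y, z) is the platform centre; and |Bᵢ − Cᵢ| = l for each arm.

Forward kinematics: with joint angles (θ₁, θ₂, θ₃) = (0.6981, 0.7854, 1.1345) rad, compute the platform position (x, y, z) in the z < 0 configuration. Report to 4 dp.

(0.0282, 0.0335, -0.3035)

S1 = (0.2519·cos0.0°, 0.2519·sin0.0°, -0.0771) = (0.2519, 0.0000, -0.0771)
S2 = (0.2449·cos120.0°, 0.2449·sin120.0°, -0.0849) = (-0.1224, 0.2120, -0.0849)
φ3=240.0°: virtual centre (-0.1054, -0.1825, -0.1088), radius l
|S₂|²−|S₁|² = -0.0023;  |S₃|²−|S₁|² = -0.0132
[-0.7487 0.4241 -0.0154]·P = -0.0023;  [-0.7146 -0.3650 -0.0633]·P = -0.0132
Cramer: x(z) = 0.0111-0.0563z;  y(z) = 0.0143-0.0630z
sphere 1 gives Az²+Bz+C=0 with A=1.0071, B=0.1796, C=-0.0383;  B²−4AC=0.1864;  roots -0.3035, 0.1252;  negative root z = -0.3035
x = 0.0282, y = 0.0335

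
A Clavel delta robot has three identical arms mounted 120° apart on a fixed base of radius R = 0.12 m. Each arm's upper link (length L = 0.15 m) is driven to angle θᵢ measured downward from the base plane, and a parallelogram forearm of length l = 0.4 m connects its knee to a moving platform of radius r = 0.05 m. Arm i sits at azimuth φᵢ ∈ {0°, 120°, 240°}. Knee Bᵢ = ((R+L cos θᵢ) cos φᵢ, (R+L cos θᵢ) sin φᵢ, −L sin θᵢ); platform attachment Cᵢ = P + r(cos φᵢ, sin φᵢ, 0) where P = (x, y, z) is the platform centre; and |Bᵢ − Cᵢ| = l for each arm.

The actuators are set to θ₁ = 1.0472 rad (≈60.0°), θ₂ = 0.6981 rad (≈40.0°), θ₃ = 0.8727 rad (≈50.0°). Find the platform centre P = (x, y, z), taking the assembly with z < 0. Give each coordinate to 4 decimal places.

centre 1 = (0.1450·cos0.0°, 0.1450·sin0.0°, -0.1299) = (0.1450, 0.0000, -0.1299)
centre 2 = (0.1849·cos120.0°, 0.1849·sin120.0°, -0.0964) = (-0.0925, 0.1601, -0.0964)
arm 3 at φ=240.0°: e+L cos θ3 = 0.1664;  centre 3 = (-0.0832, -0.1441, -0.1149)
subtract pairs → two planes through P
linear system: -0.4749x+0.3203y = 0.0056−0.0670z; -0.4564x+-0.2882y = 0.0030−0.0300z
det = 0.2831;  x = -0.0091+0.1021z,  y = 0.0040+-0.0577z
quadratic in z: (1.0138)z²+(0.2279)z+(-0.1194)=0, √Δ=0.7321 → z ∈ {-0.4735, 0.2487}; z = -0.4735 (taking z<0)
x = -0.0574, y = 0.0313

(-0.0574, 0.0313, -0.4735)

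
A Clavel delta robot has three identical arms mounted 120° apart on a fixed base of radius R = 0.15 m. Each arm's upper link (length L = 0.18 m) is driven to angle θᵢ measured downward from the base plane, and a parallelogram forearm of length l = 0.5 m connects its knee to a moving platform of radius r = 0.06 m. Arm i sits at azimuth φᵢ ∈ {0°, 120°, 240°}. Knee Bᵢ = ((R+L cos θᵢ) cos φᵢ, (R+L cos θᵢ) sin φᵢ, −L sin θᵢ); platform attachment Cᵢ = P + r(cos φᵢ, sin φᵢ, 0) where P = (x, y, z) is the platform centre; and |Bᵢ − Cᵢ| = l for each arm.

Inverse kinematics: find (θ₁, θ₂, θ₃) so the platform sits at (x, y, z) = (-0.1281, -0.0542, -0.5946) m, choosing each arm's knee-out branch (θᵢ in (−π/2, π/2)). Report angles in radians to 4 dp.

θ₁ = 1.3091, θ₂ = 0.9601, θ₃ = 0.6984

φ1=0.0° → target in arm frame (-0.1281, -0.0542)
  e−x'=0.2181;  (l²−L²−(e−x')²−y'²−z²)/2L = -0.5179
  θ1 = atan2(B,A) + arccos(C/0.6333) = 1.3091
φ2=120.0° → target in arm frame (0.0171, 0.1380)
  A cos θ + B sin θ = C:  0.0729·cos θ + -0.5946·sin θ = -0.4453
  √(A²+B²)=0.5991;  θ2 = -1.4488+2.4089 ≈ 0.9601
rotate P by −φ3: (0.1110, -0.0838, -0.5946)
  A cos θ + B sin θ = C:  -0.0210·cos θ + -0.5946·sin θ = -0.3984
  γ=atan2(-0.5946,-0.0210)=-1.6061;  ψ=arccos(-0.6696)=2.3044;  θ3=γ+ψ≈0.6984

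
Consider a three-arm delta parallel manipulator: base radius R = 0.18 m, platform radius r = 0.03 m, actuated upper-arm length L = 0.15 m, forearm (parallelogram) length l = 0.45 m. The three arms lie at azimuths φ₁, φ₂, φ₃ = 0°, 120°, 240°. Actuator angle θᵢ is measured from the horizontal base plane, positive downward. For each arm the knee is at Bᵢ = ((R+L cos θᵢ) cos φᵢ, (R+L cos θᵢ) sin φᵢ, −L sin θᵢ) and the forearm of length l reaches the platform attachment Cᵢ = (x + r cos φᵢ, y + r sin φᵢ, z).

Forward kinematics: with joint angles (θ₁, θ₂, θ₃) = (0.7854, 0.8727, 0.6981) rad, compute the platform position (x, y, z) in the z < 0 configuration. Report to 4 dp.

(0.0002, -0.0261, -0.4753)

φ1=0.0°: virtual centre (0.2561, 0.0000, -0.1061), radius l
arm 2 at φ=120.0°: (R−r)+L cos θ2 = 0.2464;  centre 2 = (-0.1232, 0.2134, -0.1149)
arm 3 at φ=240.0°: (R−r)+L cos θ3 = 0.2649;  centre 3 = (-0.1325, -0.2294, -0.0964)
eliminate P² terms by subtracting sphere 1 from 2 and 3
[-0.7585 0.4268 -0.0177]·P = -0.0029;  [-0.7770 -0.4588 0.0193]·P = 0.0027
det = 0.6797;  x = 0.0003+0.0002z,  y = -0.0063+0.0418z
sphere 1 gives Az²+Bz+C=0 with A=1.0017, B=0.2115, C=-0.1258;  B²−4AC=0.5488;  roots -0.4753, 0.2642;  negative root z = -0.4753
x = 0.0002, y = -0.0261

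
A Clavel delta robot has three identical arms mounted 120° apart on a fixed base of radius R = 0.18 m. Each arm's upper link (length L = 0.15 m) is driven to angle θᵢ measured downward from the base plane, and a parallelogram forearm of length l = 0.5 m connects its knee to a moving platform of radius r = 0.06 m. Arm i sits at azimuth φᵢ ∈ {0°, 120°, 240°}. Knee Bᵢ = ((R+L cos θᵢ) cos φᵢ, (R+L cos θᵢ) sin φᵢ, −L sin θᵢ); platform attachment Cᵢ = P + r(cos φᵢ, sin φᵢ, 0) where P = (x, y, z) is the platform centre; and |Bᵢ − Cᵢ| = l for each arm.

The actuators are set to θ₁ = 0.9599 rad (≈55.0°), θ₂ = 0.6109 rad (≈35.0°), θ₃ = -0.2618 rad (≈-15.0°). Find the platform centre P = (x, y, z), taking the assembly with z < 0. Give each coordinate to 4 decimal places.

(-0.1480, -0.1304, -0.4510)

φ1=0.0°: virtual centre (0.2060, 0.0000, -0.1229), radius l
S2 = (0.2429·cos120.0°, 0.2429·sin120.0°, -0.0860) = (-0.1214, 0.2103, -0.0860)
arm 3 at φ=240.0°: (R−r)+L cos θ3 = 0.2649;  S3 = (-0.1324, -0.2294, 0.0388)
eliminate P² terms by subtracting sphere 1 from 2 and 3
plane₁₂: -0.6550x+0.4207y+0.0737z = 0.0088
det = 0.5853;  x = -0.0171+0.2902z,  y = -0.0056+0.2767z
into |P−S₁|² = l²: 1.1608z² + 0.1132z + -0.1851 = 0;  Δ = 0.8722;  z = -0.4510 or 0.3535 → z<0 root = -0.4510
x = -0.1480, y = -0.1304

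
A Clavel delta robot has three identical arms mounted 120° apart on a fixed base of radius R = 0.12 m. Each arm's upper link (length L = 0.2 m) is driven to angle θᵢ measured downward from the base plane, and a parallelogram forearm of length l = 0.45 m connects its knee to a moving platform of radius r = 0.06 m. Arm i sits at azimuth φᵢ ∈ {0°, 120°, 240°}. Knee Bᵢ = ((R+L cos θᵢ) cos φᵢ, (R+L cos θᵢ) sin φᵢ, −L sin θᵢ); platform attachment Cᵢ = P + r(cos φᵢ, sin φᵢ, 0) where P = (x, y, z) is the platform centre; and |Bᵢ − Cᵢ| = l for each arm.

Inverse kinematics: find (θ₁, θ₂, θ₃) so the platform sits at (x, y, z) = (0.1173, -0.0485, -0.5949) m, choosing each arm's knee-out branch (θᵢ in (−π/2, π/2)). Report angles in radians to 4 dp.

arm 1 (φ=0.0°): x'=0.1173, y'=-0.0485
  A=-0.0573, B=-0.5949, C=(l²−L²−A²−y'²−z²)/(2L)=-0.4926
  γ=atan2(-0.5949,-0.0573)=-1.6668;  ψ=arccos(-0.8242)=2.5396;  θ1=γ+ψ≈0.8728
φ2=120.0° → target in arm frame (-0.1007, -0.0773)
  e−x'=0.1607;  (l²−L²−(e−x')²−y'²−z²)/2L = -0.5580
  θ2 = atan2(B,A) + arccos(C/0.6162) = 1.3964
rotate P by −φ3: (-0.0166, 0.1258, -0.5949)
  A cos θ + B sin θ = C:  0.0766·cos θ + -0.5949·sin θ = -0.5328
  γ=atan2(-0.5949,0.0766)=-1.4427;  ψ=arccos(-0.8883)=2.6643;  θ3=γ+ψ≈1.2217

θ₁ = 0.8728, θ₂ = 1.3964, θ₃ = 1.2217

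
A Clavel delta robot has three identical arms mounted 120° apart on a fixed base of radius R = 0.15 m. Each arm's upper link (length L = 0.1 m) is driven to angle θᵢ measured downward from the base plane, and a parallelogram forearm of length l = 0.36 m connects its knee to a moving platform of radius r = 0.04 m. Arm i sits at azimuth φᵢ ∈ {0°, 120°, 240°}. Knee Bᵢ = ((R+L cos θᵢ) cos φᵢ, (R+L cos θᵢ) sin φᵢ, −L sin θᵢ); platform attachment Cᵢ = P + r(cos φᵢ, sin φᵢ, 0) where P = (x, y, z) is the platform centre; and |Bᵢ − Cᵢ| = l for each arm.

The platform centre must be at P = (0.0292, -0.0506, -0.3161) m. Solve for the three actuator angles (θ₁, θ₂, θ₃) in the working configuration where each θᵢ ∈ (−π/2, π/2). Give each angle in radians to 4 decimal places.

θ₁ = 0.0872, θ₂ = 0.6111, θ₃ = 0.0871

rotate P by −φ1: (0.0292, -0.0506, -0.3161)
  A=0.0808, B=-0.3161, C=(l²−L²−A²−y'²−z²)/(2L)=0.0530
  θ1 = atan2(B,A) + arccos(C/0.3263) = 0.0872
arm 2 (φ=120.0°): x'=-0.0584, y'=0.0000
  e−x'=0.1684;  (l²−L²−(e−x')²−y'²−z²)/2L = -0.0434
  √(A²+B²)=0.3582;  θ2 = -1.0812+1.6923 ≈ 0.6111
arm 3 (φ=240.0°): x'=0.0292, y'=0.0506
  A=0.0808, B=-0.3161, C=(l²−L²−A²−y'²−z²)/(2L)=0.0530
  √(A²+B²)=0.3263;  θ3 = -1.3206+1.4077 ≈ 0.0871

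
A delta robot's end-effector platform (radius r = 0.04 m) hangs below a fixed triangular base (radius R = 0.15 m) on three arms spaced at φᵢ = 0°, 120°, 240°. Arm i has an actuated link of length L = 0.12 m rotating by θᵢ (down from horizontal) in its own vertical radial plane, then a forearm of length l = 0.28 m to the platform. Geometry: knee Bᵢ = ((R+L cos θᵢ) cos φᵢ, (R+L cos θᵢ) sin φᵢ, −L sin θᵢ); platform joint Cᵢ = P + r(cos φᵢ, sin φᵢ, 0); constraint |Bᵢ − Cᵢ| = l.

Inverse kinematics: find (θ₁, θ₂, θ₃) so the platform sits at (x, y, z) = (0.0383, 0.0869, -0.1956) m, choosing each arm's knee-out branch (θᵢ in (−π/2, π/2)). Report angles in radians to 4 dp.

θ₁ = 0.0873, θ₂ = -0.0870, θ₃ = 1.0475

rotate P by −φ1: (0.0383, 0.0869, -0.1956)
  A=0.0717, B=-0.1956, C=(l²−L²−A²−y'²−z²)/(2L)=0.0544
  γ=atan2(-0.1956,0.0717)=-1.2194;  ψ=arccos(0.2610)=1.3068;  θ1=γ+ψ≈0.0873
φ2=120.0° → target in arm frame (0.0561, -0.0766)
  A cos θ + B sin θ = C:  0.0539·cos θ + -0.1956·sin θ = 0.0707
  θ2 = atan2(B,A) + arccos(C/0.2029) = -0.0870
rotate P by −φ3: (-0.0944, -0.0103, -0.1956)
  e−x'=0.2044;  (l²−L²−(e−x')²−y'²−z²)/2L = -0.0673
  γ=atan2(-0.1956,0.2044)=-0.7634;  ψ=arccos(-0.2378)=1.8109;  θ3=γ+ψ≈1.0475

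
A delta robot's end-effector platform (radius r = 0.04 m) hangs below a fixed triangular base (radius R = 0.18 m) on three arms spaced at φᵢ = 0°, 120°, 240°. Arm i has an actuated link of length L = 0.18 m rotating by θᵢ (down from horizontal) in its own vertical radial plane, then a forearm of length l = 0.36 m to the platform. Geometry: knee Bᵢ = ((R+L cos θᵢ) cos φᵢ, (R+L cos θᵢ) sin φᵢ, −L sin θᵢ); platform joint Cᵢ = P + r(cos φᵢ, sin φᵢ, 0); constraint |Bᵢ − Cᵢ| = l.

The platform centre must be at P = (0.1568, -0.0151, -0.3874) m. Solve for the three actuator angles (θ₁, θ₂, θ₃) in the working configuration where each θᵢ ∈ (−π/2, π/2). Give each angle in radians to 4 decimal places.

arm 1 (φ=0.0°): x'=0.1568, y'=-0.0151
  A cos θ + B sin θ = C:  -0.0168·cos θ + -0.3874·sin θ = -0.1483
  √(A²+B²)=0.3878;  θ1 = -1.6141+1.9632 ≈ 0.3491
φ2=120.0° → target in arm frame (-0.0915, -0.1282)
  e−x'=0.2315;  (l²−L²−(e−x')²−y'²−z²)/2L = -0.3414
  γ=atan2(-0.3874,0.2315)=-1.0322;  ψ=arccos(-0.7565)=2.4288;  θ2=γ+ψ≈1.3966
rotate P by −φ3: (-0.0653, 0.1433, -0.3874)
  A=0.2053, B=-0.3874, C=(l²−L²−A²−y'²−z²)/(2L)=-0.3211
  θ3 = atan2(B,A) + arccos(C/0.4384) = 1.3090

θ₁ = 0.3491, θ₂ = 1.3966, θ₃ = 1.3090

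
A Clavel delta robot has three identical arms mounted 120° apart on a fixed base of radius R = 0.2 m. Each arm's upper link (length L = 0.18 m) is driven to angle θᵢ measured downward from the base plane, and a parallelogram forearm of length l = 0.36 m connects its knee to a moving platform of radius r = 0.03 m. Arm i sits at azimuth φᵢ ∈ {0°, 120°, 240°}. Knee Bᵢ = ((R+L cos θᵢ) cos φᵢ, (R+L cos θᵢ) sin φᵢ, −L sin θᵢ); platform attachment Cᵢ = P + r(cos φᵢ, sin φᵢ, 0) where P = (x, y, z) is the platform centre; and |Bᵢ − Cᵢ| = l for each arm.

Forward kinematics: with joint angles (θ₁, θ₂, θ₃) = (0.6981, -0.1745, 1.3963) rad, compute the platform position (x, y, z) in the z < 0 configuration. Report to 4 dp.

(0.0124, 0.1610, -0.2435)

arm 1 at φ=0.0°: e+L cos θ1 = 0.3079;  S1 = (0.3079, 0.0000, -0.1157)
S2 = (0.3473·cos120.0°, 0.3473·sin120.0°, 0.0313) = (-0.1736, 0.3007, 0.0313)
φ3=240.0°: virtual centre (-0.1006, -0.1743, -0.1773), radius l
|S₂|²−|S₁|² = 0.0134;  |S₃|²−|S₁|² = -0.0363
linear system: -0.9630x+0.6015y = 0.0134−0.2939z; -0.8170x+-0.3486y = -0.0363−-0.1231z
det = 0.8271;  x = 0.0207+0.0343z,  y = 0.0554+-0.4337z
into |P−S₁|² = l²: 1.1893z² + 0.1636z + -0.0307 = 0;  Δ = 0.1727;  z = -0.2435 or 0.1059 → z<0 root = -0.2435
x = 0.0124, y = 0.1610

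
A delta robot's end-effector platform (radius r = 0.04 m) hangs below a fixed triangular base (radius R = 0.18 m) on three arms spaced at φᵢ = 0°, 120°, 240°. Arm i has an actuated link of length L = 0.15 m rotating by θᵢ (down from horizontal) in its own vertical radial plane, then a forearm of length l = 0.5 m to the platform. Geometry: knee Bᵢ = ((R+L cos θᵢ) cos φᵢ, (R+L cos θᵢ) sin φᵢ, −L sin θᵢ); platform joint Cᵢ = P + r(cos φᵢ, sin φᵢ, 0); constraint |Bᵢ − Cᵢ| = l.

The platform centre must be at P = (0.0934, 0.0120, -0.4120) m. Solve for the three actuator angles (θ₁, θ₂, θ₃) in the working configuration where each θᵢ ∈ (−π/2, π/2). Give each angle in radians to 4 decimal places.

θ₁ = -0.3493, θ₂ = 0.2616, θ₃ = 0.3490

arm 1 (φ=0.0°): x'=0.0934, y'=0.0120
  A cos θ + B sin θ = C:  0.0466·cos θ + -0.4120·sin θ = 0.1848
  √(A²+B²)=0.4146;  θ1 = -1.4582+1.1088 ≈ -0.3493
rotate P by −φ2: (-0.0363, -0.0869, -0.4120)
  e−x'=0.1763;  (l²−L²−(e−x')²−y'²−z²)/2L = 0.0637
  √(A²+B²)=0.4481;  θ2 = -1.1664+1.4281 ≈ 0.2616
rotate P by −φ3: (-0.0571, 0.0749, -0.4120)
  A cos θ + B sin θ = C:  0.1971·cos θ + -0.4120·sin θ = 0.0443
  √(A²+B²)=0.4567;  θ3 = -1.1246+1.4736 ≈ 0.3490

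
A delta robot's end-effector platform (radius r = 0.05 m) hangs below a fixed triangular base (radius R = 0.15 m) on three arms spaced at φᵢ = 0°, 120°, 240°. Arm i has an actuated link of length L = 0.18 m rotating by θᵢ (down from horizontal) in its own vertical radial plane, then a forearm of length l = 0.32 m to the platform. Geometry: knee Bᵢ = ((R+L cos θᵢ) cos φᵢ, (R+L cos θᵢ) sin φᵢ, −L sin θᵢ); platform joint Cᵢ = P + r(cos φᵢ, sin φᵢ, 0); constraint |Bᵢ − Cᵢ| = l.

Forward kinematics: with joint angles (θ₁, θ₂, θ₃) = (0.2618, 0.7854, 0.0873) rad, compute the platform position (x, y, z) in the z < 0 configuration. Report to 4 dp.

φ1=0.0°: virtual centre (0.2739, 0.0000, -0.0466), radius l
φ2=120.0°: virtual centre (-0.1136, 0.1968, -0.1273), radius l
arm 3 at φ=240.0°: ρ3 = 0.2793;  centre 3 = (-0.1397, -0.2419, -0.0157)
subtract pairs → two planes through P
[-0.7750 0.3937 -0.1614]·P = -0.0093;  [-0.8270 -0.4838 0.0618]·P = 0.0011
det = 0.7005;  x = 0.0058+-0.0767z,  y = -0.0122+0.2589z
into |P−centre ₁|² = l²: 1.0729z² + 0.1280z + -0.0282 = 0;  Δ = 0.1375;  z = -0.2325 or 0.1132 → z<0 root = -0.2325
x = 0.0237, y = -0.0724

(0.0237, -0.0724, -0.2325)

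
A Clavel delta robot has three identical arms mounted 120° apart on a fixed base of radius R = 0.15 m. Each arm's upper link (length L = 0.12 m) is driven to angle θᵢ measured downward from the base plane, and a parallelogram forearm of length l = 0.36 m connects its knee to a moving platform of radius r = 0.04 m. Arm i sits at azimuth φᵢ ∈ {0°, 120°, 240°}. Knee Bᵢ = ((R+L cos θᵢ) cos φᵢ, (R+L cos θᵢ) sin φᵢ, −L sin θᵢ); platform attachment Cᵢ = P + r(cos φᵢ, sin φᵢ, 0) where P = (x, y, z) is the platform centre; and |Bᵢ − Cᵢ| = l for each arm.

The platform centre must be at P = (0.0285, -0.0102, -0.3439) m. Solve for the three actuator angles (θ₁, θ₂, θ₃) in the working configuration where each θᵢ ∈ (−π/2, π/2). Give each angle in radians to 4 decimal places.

θ₁ = 0.3486, θ₂ = 0.6107, θ₃ = 0.5236

φ1=0.0° → target in arm frame (0.0285, -0.0102)
  A cos θ + B sin θ = C:  0.0815·cos θ + -0.3439·sin θ = -0.0409
  γ=atan2(-0.3439,0.0815)=-1.3381;  ψ=arccos(-0.1157)=1.6868;  θ1=γ+ψ≈0.3486
φ2=120.0° → target in arm frame (-0.0231, -0.0196)
  A cos θ + B sin θ = C:  0.1331·cos θ + -0.3439·sin θ = -0.0882
  γ=atan2(-0.3439,0.1331)=-1.2016;  ψ=arccos(-0.2391)=1.8123;  θ2=γ+ψ≈0.6107
arm 3 (φ=240.0°): x'=-0.0054, y'=0.0298
  A=0.1154, B=-0.3439, C=(l²−L²−A²−y'²−z²)/(2L)=-0.0720
  √(A²+B²)=0.3628;  θ3 = -1.2470+1.7705 ≈ 0.5236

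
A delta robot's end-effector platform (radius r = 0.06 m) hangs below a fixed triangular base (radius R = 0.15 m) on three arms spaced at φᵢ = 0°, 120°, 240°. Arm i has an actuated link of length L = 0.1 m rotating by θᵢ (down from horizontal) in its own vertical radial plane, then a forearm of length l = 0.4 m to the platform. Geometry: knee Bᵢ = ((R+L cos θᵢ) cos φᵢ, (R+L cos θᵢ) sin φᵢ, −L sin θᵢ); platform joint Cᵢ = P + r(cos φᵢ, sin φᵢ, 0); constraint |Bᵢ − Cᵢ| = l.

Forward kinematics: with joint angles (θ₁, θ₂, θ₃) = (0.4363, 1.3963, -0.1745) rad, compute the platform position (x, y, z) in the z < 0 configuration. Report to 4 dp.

O1 = (0.1806·cos0.0°, 0.1806·sin0.0°, -0.0423) = (0.1806, 0.0000, -0.0423)
φ2=120.0°: virtual centre (-0.0537, 0.0930, -0.0985), radius l
O3 = (0.1885·cos240.0°, 0.1885·sin240.0°, 0.0174) = (-0.0942, -0.1632, 0.0174)
|O₂|²−|O₁|² = -0.0132;  |O₃|²−|O₁|² = 0.0014
linear system: -0.4686x+0.1860y = -0.0132−-0.1124z; -0.5497x+-0.3265y = 0.0014−0.1192z
det = 0.2552;  x = 0.0158+-0.0570z,  y = -0.0310+0.4612z
sphere 1 gives Az²+Bz+C=0 with A=1.2159, B=0.0747, C=-0.1301;  B²−4AC=0.6383;  roots -0.3593, 0.2978;  negative root z = -0.3593
x = 0.0363, y = -0.1967

(0.0363, -0.1967, -0.3593)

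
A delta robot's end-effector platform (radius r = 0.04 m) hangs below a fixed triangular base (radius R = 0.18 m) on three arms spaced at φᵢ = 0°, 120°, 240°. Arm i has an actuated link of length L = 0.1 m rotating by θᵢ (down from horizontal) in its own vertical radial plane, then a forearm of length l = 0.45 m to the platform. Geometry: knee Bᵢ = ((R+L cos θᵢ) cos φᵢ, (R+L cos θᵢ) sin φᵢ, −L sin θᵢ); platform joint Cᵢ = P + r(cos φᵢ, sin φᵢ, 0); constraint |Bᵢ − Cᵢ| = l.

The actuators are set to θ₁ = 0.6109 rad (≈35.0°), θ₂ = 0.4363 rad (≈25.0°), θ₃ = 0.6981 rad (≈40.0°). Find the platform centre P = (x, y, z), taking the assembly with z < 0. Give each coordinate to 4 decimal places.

φ1=0.0°: virtual centre (0.2219, 0.0000, -0.0574), radius l
centre 2 = (0.2306·cos120.0°, 0.2306·sin120.0°, -0.0423) = (-0.1153, 0.1997, -0.0423)
centre 3 = (0.2166·cos240.0°, 0.2166·sin240.0°, -0.0643) = (-0.1083, -0.1876, -0.0643)
|centre ₂|²−|centre ₁|² = 0.0024;  |centre ₃|²−|centre ₁|² = -0.0015
[-0.6745 0.3995 0.0302]·P = 0.0024;  [-0.6604 -0.3752 -0.0138]·P = -0.0015
det = 0.5169;  x = -0.0006+0.0112z,  y = 0.0051+-0.0566z
into |P−centre ₁|² = l²: 1.0033z² + 0.1091z + -0.1497 = 0;  Δ = 0.6126;  z = -0.4444 or 0.3356 → z<0 root = -0.4444
x = -0.0056, y = 0.0302

(-0.0056, 0.0302, -0.4444)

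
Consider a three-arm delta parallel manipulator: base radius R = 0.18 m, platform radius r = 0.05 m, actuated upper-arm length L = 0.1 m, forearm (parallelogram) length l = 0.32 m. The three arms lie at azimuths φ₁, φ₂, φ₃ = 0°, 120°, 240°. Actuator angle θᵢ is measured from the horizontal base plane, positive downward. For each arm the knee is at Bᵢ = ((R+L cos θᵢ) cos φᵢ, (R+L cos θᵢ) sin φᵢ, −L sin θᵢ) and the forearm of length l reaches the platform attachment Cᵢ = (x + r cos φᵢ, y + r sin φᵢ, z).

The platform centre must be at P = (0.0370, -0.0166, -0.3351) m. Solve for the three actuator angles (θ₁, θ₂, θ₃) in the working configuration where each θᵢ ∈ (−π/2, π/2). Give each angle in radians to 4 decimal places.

θ₁ = 0.6979, θ₂ = 1.1346, θ₃ = 0.9599

rotate P by −φ1: (0.0370, -0.0166, -0.3351)
  e−x'=0.0930;  (l²−L²−(e−x')²−y'²−z²)/2L = -0.1441
  √(A²+B²)=0.3478;  θ1 = -1.3001+1.9980 ≈ 0.6979
arm 2 (φ=120.0°): x'=-0.0329, y'=-0.0237
  A=0.1629, B=-0.3351, C=(l²−L²−A²−y'²−z²)/(2L)=-0.2349
  γ=atan2(-0.3351,0.1629)=-1.1184;  ψ=arccos(-0.6305)=2.2530;  θ2=γ+ψ≈1.1346
rotate P by −φ3: (-0.0041, 0.0403, -0.3351)
  A=0.1341, B=-0.3351, C=(l²−L²−A²−y'²−z²)/(2L)=-0.1975
  θ3 = atan2(B,A) + arccos(C/0.3609) = 0.9599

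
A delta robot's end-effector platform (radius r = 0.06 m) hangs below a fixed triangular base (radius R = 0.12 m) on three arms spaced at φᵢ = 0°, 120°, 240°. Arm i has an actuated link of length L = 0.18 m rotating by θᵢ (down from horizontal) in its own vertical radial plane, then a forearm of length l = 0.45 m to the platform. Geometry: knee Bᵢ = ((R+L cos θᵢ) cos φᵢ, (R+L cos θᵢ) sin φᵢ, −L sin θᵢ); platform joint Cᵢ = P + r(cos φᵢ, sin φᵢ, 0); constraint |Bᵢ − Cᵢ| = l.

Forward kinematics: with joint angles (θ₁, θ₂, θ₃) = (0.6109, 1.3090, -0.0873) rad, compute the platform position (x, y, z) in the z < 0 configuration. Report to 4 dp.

(0.0302, -0.2871, -0.4010)

O1 = (0.2074·cos0.0°, 0.2074·sin0.0°, -0.1032) = (0.2074, 0.0000, -0.1032)
φ2=120.0°: virtual centre (-0.0533, 0.0923, -0.1739), radius l
φ3=240.0°: virtual centre (-0.1197, -0.2073, 0.0157), radius l
subtract pairs → two planes through P
linear system: -0.5215x+0.1846y = -0.0121−-0.1412z; -0.6542x+-0.4145y = 0.0038−0.2379z
det = 0.3369;  x = 0.0128+-0.0434z,  y = -0.0294+0.6424z
into |P−O₁|² = l²: 1.4146z² + 0.1856z + -0.1531 = 0;  Δ = 0.9007;  z = -0.4010 or 0.2698 → z<0 root = -0.4010
x = 0.0302, y = -0.2871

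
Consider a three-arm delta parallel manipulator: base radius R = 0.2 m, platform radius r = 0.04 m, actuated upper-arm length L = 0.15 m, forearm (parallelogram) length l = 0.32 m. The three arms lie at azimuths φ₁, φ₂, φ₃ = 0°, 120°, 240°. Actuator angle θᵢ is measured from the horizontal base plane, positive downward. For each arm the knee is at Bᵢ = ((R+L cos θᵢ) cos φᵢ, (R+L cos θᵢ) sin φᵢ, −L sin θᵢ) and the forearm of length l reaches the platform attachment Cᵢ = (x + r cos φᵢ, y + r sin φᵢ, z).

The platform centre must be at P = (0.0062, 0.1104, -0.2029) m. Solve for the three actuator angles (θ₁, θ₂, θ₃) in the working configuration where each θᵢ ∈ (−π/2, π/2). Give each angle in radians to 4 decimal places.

θ₁ = 0.6108, θ₂ = -0.1745, θ₃ = 1.2220

φ1=0.0° → target in arm frame (0.0062, 0.1104)
  A=0.1538, B=-0.2029, C=(l²−L²−A²−y'²−z²)/(2L)=0.0096
  √(A²+B²)=0.2546;  θ1 = -0.9222+1.5330 ≈ 0.6108
arm 2 (φ=120.0°): x'=0.0925, y'=-0.0606
  e−x'=0.0675;  (l²−L²−(e−x')²−y'²−z²)/2L = 0.1017
  √(A²+B²)=0.2138;  θ2 = -1.2497+1.0752 ≈ -0.1745
rotate P by −φ3: (-0.0987, -0.0498, -0.2029)
  A=0.2587, B=-0.2029, C=(l²−L²−A²−y'²−z²)/(2L)=-0.1023
  θ3 = atan2(B,A) + arccos(C/0.3288) = 1.2220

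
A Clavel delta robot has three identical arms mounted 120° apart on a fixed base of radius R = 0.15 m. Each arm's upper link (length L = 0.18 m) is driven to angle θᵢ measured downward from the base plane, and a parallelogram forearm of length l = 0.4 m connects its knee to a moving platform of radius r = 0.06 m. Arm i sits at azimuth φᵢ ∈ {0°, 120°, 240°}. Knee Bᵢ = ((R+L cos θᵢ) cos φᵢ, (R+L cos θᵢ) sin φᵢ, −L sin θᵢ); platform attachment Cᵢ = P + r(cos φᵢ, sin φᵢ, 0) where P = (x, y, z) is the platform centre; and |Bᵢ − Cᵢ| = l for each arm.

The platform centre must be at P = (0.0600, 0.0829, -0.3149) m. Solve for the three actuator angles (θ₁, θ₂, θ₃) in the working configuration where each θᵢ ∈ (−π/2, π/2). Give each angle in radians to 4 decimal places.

rotate P by −φ1: (0.0600, 0.0829, -0.3149)
  A cos θ + B sin θ = C:  0.0300·cos θ + -0.3149·sin θ = 0.0574
  γ=atan2(-0.3149,0.0300)=-1.4758;  ψ=arccos(0.1815)=1.3883;  θ1=γ+ψ≈-0.0875
rotate P by −φ2: (0.0418, -0.0934, -0.3149)
  A=0.0482, B=-0.3149, C=(l²−L²−A²−y'²−z²)/(2L)=0.0483
  √(A²+B²)=0.3186;  θ2 = -1.4189+1.4186 ≈ -0.0003
rotate P by −φ3: (-0.1018, 0.0105, -0.3149)
  A=0.1918, B=-0.3149, C=(l²−L²−A²−y'²−z²)/(2L)=-0.0235
  √(A²+B²)=0.3687;  θ3 = -1.0237+1.6346 ≈ 0.6108

θ₁ = -0.0875, θ₂ = -0.0003, θ₃ = 0.6108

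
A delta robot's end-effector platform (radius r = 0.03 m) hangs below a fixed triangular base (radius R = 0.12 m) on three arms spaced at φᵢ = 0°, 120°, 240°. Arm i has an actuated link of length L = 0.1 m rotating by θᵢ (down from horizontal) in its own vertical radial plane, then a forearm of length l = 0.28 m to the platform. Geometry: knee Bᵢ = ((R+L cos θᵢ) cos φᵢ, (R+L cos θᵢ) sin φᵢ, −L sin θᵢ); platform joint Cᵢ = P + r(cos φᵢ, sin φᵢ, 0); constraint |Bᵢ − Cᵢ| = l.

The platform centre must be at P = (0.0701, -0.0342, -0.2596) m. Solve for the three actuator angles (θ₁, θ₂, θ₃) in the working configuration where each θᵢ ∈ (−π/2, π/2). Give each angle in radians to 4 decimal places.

θ₁ = 0.0872, θ₂ = 0.9604, θ₃ = 0.6110

φ1=0.0° → target in arm frame (0.0701, -0.0342)
  A cos θ + B sin θ = C:  0.0199·cos θ + -0.2596·sin θ = -0.0028
  γ=atan2(-0.2596,0.0199)=-1.4943;  ψ=arccos(-0.0107)=1.5815;  θ1=γ+ψ≈0.0872
arm 2 (φ=120.0°): x'=-0.0647, y'=-0.0436
  A cos θ + B sin θ = C:  0.1547·cos θ + -0.2596·sin θ = -0.1241
  θ2 = atan2(B,A) + arccos(C/0.3022) = 0.9604
rotate P by −φ3: (-0.0054, 0.0778, -0.2596)
  e−x'=0.0954;  (l²−L²−(e−x')²−y'²−z²)/2L = -0.0708
  θ3 = atan2(B,A) + arccos(C/0.2766) = 0.6110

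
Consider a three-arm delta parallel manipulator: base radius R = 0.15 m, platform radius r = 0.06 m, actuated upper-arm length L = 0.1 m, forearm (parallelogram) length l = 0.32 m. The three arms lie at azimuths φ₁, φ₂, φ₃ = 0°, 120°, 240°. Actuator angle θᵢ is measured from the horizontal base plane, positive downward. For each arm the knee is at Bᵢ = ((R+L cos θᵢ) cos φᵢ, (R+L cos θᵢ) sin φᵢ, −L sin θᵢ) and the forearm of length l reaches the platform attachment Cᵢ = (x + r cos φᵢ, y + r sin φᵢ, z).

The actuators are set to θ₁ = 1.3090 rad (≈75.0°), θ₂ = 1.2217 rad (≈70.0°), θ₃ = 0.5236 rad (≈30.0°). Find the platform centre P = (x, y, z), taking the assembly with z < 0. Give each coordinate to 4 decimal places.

φ1=0.0°: virtual centre (0.1159, 0.0000, -0.0966), radius l
O2 = (0.1242·cos120.0°, 0.1242·sin120.0°, -0.0940) = (-0.0621, 0.1076, -0.0940)
φ3=240.0°: virtual centre (-0.0883, -0.1529, -0.0500), radius l
subtract pairs → two planes through P
plane₁₂: -0.3560x+0.2151y+0.0052z = 0.0015
Cramer: x(z) = -0.0143+0.1101z;  y(z) = -0.0167+0.1577z
sphere 1 gives Az²+Bz+C=0 with A=1.0370, B=0.1593, C=-0.0758;  B²−4AC=0.3400;  roots -0.3579, 0.2043;  negative root z = -0.3579
x = -0.0537, y = -0.0731

(-0.0537, -0.0731, -0.3579)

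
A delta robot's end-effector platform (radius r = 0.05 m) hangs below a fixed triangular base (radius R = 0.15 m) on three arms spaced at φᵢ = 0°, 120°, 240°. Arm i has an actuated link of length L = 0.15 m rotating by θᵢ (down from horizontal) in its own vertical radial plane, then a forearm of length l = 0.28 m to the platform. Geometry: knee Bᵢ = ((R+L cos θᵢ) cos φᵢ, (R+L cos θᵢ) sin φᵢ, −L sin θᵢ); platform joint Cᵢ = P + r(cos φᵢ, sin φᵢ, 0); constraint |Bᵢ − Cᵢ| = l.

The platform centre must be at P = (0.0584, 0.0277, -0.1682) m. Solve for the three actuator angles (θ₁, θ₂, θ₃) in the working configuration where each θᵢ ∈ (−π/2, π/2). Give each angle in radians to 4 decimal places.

θ₁ = -0.2617, θ₂ = 0.3493, θ₃ = 0.6978

rotate P by −φ1: (0.0584, 0.0277, -0.1682)
  e−x'=0.0416;  (l²−L²−(e−x')²−y'²−z²)/2L = 0.0837
  √(A²+B²)=0.1733;  θ1 = -1.3283+1.0666 ≈ -0.2617
arm 2 (φ=120.0°): x'=-0.0052, y'=-0.0644
  A cos θ + B sin θ = C:  0.1052·cos θ + -0.1682·sin θ = 0.0413
  θ2 = atan2(B,A) + arccos(C/0.1984) = 0.3493
rotate P by −φ3: (-0.0532, 0.0367, -0.1682)
  A=0.1532, B=-0.1682, C=(l²−L²−A²−y'²−z²)/(2L)=0.0093
  θ3 = atan2(B,A) + arccos(C/0.2275) = 0.6978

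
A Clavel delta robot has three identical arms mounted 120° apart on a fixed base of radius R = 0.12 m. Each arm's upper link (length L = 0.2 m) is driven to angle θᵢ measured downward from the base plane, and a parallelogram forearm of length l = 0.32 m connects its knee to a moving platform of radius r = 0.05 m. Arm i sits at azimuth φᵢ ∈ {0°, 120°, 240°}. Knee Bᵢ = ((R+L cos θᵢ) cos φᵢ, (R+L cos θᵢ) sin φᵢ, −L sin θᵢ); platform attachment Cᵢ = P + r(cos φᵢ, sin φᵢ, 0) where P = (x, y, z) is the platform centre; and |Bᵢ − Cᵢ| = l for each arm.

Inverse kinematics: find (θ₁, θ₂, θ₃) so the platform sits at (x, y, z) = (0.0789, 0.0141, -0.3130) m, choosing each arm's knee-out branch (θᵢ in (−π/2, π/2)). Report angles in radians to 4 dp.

θ₁ = 0.2618, θ₂ = 0.6983, θ₃ = 0.7855

φ1=0.0° → target in arm frame (0.0789, 0.0141)
  A=-0.0089, B=-0.3130, C=(l²−L²−A²−y'²−z²)/(2L)=-0.0896
  γ=atan2(-0.3130,-0.0089)=-1.5992;  ψ=arccos(-0.2862)=1.8611;  θ1=γ+ψ≈0.2618
rotate P by −φ2: (-0.0272, -0.0754, -0.3130)
  A=0.0972, B=-0.3130, C=(l²−L²−A²−y'²−z²)/(2L)=-0.1268
  θ2 = atan2(B,A) + arccos(C/0.3278) = 0.6983
arm 3 (φ=240.0°): x'=-0.0517, y'=0.0613
  e−x'=0.1217;  (l²−L²−(e−x')²−y'²−z²)/2L = -0.1353
  √(A²+B²)=0.3358;  θ3 = -1.2001+1.9855 ≈ 0.7855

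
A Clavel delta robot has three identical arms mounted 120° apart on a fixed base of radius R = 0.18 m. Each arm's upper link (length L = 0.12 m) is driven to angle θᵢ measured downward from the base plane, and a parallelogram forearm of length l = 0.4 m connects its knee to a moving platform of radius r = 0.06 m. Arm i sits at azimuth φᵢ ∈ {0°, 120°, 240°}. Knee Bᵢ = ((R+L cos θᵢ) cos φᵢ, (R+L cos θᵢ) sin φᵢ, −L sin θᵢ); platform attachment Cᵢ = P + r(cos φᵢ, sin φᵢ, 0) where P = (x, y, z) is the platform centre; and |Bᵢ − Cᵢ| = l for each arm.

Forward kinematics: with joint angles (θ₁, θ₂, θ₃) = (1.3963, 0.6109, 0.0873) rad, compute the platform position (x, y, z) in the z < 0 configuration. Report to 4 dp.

(-0.1561, -0.0582, -0.3798)

S1 = (0.1408·cos0.0°, 0.1408·sin0.0°, -0.1182) = (0.1408, 0.0000, -0.1182)
φ2=120.0°: virtual centre (-0.1091, 0.1890, -0.0688), radius l
arm 3 at φ=240.0°: (R−r)+L cos θ3 = 0.2395;  S3 = (-0.1198, -0.2075, -0.0105)
|S₂|²−|S₁|² = 0.0186;  |S₃|²−|S₁|² = 0.0237
[-0.5000 0.3781 0.0987]·P = 0.0186;  [-0.5212 -0.4149 0.2154]·P = 0.0237
Cramer: x(z) = -0.0412+0.3026z;  y(z) = -0.0053+0.1391z
quadratic in z: (1.1109)z²+(0.1247)z+(-0.1129)=0, √Δ=0.7191 → z ∈ {-0.3798, 0.2675}; z = -0.3798 (taking z<0)
x = -0.1561, y = -0.0582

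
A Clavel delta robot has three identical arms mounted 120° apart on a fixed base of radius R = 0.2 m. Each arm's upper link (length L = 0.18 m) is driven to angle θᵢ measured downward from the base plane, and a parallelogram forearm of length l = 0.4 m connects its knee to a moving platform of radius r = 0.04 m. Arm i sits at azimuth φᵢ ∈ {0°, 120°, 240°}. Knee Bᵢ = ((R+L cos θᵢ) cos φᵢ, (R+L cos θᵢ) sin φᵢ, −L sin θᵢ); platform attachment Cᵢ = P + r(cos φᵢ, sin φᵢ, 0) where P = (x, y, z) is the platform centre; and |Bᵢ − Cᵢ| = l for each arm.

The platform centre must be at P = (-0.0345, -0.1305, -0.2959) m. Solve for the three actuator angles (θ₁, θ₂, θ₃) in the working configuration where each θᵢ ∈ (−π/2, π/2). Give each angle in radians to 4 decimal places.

φ1=0.0° → target in arm frame (-0.0345, -0.1305)
  A cos θ + B sin θ = C:  0.1945·cos θ + -0.2959·sin θ = -0.0412
  θ1 = atan2(B,A) + arccos(C/0.3541) = 0.6980
arm 2 (φ=120.0°): x'=-0.0958, y'=0.0951
  A cos θ + B sin θ = C:  0.2558·cos θ + -0.2959·sin θ = -0.0956
  √(A²+B²)=0.3911;  θ2 = -0.8580+1.8178 ≈ 0.9598
arm 3 (φ=240.0°): x'=0.1303, y'=0.0354
  e−x'=0.0297;  (l²−L²−(e−x')²−y'²−z²)/2L = 0.1053
  γ=atan2(-0.2959,0.0297)=-1.4706;  ψ=arccos(0.3541)=1.2089;  θ3=γ+ψ≈-0.2618

θ₁ = 0.6980, θ₂ = 0.9598, θ₃ = -0.2618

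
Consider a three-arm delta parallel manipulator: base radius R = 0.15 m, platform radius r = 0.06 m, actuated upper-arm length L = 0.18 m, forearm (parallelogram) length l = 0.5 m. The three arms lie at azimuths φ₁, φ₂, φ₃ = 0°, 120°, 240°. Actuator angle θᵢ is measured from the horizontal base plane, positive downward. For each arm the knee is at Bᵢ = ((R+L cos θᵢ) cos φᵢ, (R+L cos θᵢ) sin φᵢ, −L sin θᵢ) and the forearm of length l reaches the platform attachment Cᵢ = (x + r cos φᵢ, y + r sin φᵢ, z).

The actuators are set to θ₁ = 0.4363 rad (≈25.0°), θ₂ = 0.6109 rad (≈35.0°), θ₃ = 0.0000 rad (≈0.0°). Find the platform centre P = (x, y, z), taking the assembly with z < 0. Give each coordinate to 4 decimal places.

(-0.0263, -0.1170, -0.4739)

φ1=0.0°: virtual centre (0.2531, 0.0000, -0.0761), radius l
S2 = (0.2374·cos120.0°, 0.2374·sin120.0°, -0.1032) = (-0.1187, 0.2056, -0.1032)
φ3=240.0°: virtual centre (-0.1350, -0.2338, 0.0000), radius l
|S₂|²−|S₁|² = -0.0028;  |S₃|²−|S₁|² = 0.0030
[-0.7437 0.4113 -0.0544]·P = -0.0028;  [-0.7763 -0.4677 0.1521]·P = 0.0030
det = 0.6671;  x = 0.0001+0.0557z,  y = -0.0067+0.2329z
into |P−S₁|² = l²: 1.0573z² + 0.1208z + -0.1801 = 0;  Δ = 0.7765;  z = -0.4739 or 0.3596 → z<0 root = -0.4739
x = -0.0263, y = -0.1170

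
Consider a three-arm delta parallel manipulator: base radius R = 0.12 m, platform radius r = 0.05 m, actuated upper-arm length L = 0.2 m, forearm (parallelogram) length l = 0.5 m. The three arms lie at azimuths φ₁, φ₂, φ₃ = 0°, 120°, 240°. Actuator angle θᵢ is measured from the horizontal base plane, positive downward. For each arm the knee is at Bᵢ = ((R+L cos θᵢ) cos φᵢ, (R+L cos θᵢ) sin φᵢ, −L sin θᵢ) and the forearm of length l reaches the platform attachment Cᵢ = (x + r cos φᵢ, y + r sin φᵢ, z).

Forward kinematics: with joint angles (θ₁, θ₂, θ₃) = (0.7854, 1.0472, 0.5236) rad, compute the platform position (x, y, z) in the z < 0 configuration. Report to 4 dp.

arm 1 at φ=0.0°: ρ1 = 0.2114;  S1 = (0.2114, 0.0000, -0.1414)
S2 = (0.1700·cos120.0°, 0.1700·sin120.0°, -0.1732) = (-0.0850, 0.1472, -0.1732)
φ3=240.0°: virtual centre (-0.1216, -0.2106, -0.1000), radius l
eliminate P² terms by subtracting sphere 1 from 2 and 3
linear system: -0.5928x+0.2944y = -0.0058−-0.0636z; -0.6660x+-0.4212y = 0.0044−0.0828z
det = 0.4458;  x = 0.0025+-0.0053z,  y = -0.0146+0.2051z
sphere 1 gives Az²+Bz+C=0 with A=1.0421, B=0.2791, C=-0.1862;  B²−4AC=0.8539;  roots -0.5773, 0.3094;  negative root z = -0.5773
x = 0.0056, y = -0.1330

(0.0056, -0.1330, -0.5773)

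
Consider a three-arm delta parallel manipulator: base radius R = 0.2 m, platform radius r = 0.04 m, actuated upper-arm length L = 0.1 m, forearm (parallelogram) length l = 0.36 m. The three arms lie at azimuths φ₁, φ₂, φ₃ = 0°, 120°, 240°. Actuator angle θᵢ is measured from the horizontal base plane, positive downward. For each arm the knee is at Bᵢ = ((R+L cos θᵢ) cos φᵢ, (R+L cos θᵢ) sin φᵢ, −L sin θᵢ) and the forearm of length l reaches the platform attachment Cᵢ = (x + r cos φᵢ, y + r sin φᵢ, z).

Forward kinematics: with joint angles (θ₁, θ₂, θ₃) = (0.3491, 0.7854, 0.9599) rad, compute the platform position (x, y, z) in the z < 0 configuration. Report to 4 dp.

S1 = (0.2540·cos0.0°, 0.2540·sin0.0°, -0.0342) = (0.2540, 0.0000, -0.0342)
φ2=120.0°: virtual centre (-0.1154, 0.1998, -0.0707), radius l
arm 3 at φ=240.0°: ρ3 = 0.2174;  S3 = (-0.1087, -0.1882, -0.0819)
|S₂|²−|S₁|² = -0.0074;  |S₃|²−|S₁|² = -0.0117
[-0.7386 0.3996 -0.0730]·P = -0.0074;  [-0.7253 -0.3765 -0.0954]·P = -0.0117
det = 0.5679;  x = 0.0132+-0.1155z,  y = 0.0057+-0.0309z
quadratic in z: (1.0143)z²+(0.1237)z+(-0.0704)=0, √Δ=0.5486 → z ∈ {-0.3314, 0.2095}; z = -0.3314 (taking z<0)
x = 0.0515, y = 0.0160

(0.0515, 0.0160, -0.3314)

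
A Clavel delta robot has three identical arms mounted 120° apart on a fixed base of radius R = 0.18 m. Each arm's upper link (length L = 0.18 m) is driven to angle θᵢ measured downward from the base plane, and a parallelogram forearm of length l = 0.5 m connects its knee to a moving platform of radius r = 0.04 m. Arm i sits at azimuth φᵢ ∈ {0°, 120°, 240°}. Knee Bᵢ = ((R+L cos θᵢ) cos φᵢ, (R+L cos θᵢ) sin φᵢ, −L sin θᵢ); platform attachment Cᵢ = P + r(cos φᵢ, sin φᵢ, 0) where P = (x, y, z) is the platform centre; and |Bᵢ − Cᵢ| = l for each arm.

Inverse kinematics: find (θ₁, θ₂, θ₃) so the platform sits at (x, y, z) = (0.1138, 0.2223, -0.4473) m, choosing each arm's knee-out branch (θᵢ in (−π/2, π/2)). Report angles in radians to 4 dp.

rotate P by −φ1: (0.1138, 0.2223, -0.4473)
  A cos θ + B sin θ = C:  0.0262·cos θ + -0.4473·sin θ = -0.0905
  γ=atan2(-0.4473,0.0262)=-1.5123;  ψ=arccos(-0.2020)=1.7742;  θ1=γ+ψ≈0.2619
arm 2 (φ=120.0°): x'=0.1356, y'=-0.2097
  A=0.0044, B=-0.4473, C=(l²−L²−A²−y'²−z²)/(2L)=-0.0735
  θ2 = atan2(B,A) + arccos(C/0.4473) = 0.1749
rotate P by −φ3: (-0.2494, -0.0126, -0.4473)
  e−x'=0.3894;  (l²−L²−(e−x')²−y'²−z²)/2L = -0.3730
  θ3 = atan2(B,A) + arccos(C/0.5931) = 1.3965

θ₁ = 0.2619, θ₂ = 0.1749, θ₃ = 1.3965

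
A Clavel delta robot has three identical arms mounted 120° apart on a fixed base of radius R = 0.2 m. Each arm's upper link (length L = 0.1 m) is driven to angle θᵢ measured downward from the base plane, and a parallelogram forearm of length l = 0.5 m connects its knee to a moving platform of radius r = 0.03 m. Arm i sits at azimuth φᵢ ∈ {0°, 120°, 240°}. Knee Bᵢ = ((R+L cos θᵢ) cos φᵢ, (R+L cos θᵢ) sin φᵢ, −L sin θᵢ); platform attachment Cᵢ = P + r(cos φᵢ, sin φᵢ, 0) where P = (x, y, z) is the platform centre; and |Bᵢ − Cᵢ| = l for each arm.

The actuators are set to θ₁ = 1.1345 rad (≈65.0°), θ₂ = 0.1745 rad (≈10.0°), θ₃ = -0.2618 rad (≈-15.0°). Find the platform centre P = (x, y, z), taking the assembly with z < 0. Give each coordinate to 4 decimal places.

(-0.1469, -0.0403, -0.4362)

φ1=0.0°: virtual centre (0.2123, 0.0000, -0.0906), radius l
φ2=120.0°: virtual centre (-0.1342, 0.2325, -0.0174), radius l
arm 3 at φ=240.0°: ρ3 = 0.2666;  S3 = (-0.1333, -0.2309, 0.0259)
eliminate P² terms by subtracting sphere 1 from 2 and 3
[-0.6930 0.4650 0.1465]·P = 0.0191;  [-0.6911 -0.4618 0.2330]·P = 0.0185
Cramer: x(z) = -0.0272+0.2745z;  y(z) = 0.0006+0.0939z
quadratic in z: (1.0841)z²+(0.0500)z+(-0.1845)=0, √Δ=0.8958 → z ∈ {-0.4362, 0.3901}; z = -0.4362 (taking z<0)
x = -0.1469, y = -0.0403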